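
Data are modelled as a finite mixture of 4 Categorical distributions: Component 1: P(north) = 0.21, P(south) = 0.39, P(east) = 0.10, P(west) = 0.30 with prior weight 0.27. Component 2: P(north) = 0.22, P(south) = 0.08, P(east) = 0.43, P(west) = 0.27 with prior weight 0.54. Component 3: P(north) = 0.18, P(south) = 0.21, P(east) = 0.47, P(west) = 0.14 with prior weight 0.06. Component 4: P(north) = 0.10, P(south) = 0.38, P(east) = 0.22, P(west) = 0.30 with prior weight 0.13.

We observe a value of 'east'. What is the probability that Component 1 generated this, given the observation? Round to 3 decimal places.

Posterior ∝ prior × likelihood, so P(k | x) ∝ π_k f_k(x); normalise over all components.
Component likelihoods at x = 'east':
  p_1 = 0.1
  p_2 = 0.43
  p_3 = 0.47
  p_4 = 0.22
Prior × likelihood for each component:
  π_1·p_1 = 0.27 × 0.1 = 0.027
  π_2·p_2 = 0.54 × 0.43 = 0.2322
  π_3·p_3 = 0.06 × 0.47 = 0.0282
  π_4·p_4 = 0.13 × 0.22 = 0.0286
Evidence: 0.027 + 0.2322 + 0.0282 + 0.0286 = 0.316
So the posterior for Component 1 is 0.027 / 0.316 ≈ 0.085.

0.085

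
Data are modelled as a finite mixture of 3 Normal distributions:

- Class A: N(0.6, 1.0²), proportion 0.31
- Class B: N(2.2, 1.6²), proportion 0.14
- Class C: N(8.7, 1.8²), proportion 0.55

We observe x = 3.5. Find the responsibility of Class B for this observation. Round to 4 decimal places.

0.8708

P(component k | x) = P(Z=k)·f_k(x) / marginal(x), where marginal(x) = Σ_j P(Z=j)·f_j(x).
Normal densities:
  L_A = 0.00595253
  L_B = 0.179242
  L_C = 0.00341504
Prior × likelihood for each component:
  P(Z=A)·L_A = 0.31 × 0.00595253 = 0.00184529
  P(Z=B)·L_B = 0.14 × 0.179242 = 0.0250938
  P(Z=C)·L_C = 0.55 × 0.00341504 = 0.00187827
Marginal: 0.00184529 + 0.0250938 + 0.00187827 = 0.0288174
P(Class B | data) ≈ 0.8708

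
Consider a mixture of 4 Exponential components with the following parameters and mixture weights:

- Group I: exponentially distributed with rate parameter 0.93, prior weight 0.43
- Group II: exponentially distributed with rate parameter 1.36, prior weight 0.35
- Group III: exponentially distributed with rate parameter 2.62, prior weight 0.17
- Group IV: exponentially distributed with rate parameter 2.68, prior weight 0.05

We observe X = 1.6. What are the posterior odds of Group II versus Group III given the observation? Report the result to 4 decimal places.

8.0241

Only the two components matter; the odds are (π_i f_i(x)) / (π_j f_j(x)).
Exponential densities:
  f_I = 0.210016
  f_II = 0.154353
  f_III = 0.039604
  f_IV = 0.0368027
Odds = (0.35/0.17) × (0.154353/0.039604) = 2.05882 × 3.8974 ≈ 8.0241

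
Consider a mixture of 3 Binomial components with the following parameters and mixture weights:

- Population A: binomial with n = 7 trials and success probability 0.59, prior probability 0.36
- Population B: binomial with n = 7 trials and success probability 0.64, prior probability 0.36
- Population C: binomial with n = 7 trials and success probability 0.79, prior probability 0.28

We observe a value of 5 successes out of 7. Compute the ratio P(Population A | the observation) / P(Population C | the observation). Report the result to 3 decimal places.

The posterior odds equal the prior odds times the likelihood ratio: (w_i/w_j)·(f_i(x)/f_j(x)).
Component likelihoods at x = 5 successes out of 7:
  f_A = C(7,5)·0.59^5·0.41^2 = 21·0.0714924·0.1681 = 0.252375
  f_B = C(7,5)·0.64^5·0.36^2 = 21·0.107374·0.1296 = 0.29223
  f_C = C(7,5)·0.79^5·0.21^2 = 21·0.307706·0.0441 = 0.284966
0.0908552 / 0.0797905 ≈ 1.139

1.139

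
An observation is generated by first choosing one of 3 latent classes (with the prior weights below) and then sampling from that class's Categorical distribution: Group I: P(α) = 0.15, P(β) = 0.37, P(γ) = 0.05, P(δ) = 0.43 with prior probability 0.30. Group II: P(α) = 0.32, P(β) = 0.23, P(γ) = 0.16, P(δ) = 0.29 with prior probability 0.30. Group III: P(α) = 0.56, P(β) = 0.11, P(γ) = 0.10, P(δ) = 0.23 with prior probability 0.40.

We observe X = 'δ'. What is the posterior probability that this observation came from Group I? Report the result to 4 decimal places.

Posterior ∝ prior × likelihood, so P(k | x) ∝ w_k f_k(x); normalise over all components.
Evaluate each component's likelihood at the observed value:
  L_I = P(δ | comp) = 0.43
  L_II = P(δ | comp) = 0.29
  L_III = P(δ | comp) = 0.23
Multiply by the mixture weights:
  w_I·L_I = 0.30 × 0.43 = 0.129
  w_II·L_II = 0.30 × 0.29 = 0.087
  w_III·L_III = 0.40 × 0.23 = 0.092
Normaliser: 0.129 + 0.087 + 0.092 = 0.308
P(Group I | data) ≈ 0.4188

0.4188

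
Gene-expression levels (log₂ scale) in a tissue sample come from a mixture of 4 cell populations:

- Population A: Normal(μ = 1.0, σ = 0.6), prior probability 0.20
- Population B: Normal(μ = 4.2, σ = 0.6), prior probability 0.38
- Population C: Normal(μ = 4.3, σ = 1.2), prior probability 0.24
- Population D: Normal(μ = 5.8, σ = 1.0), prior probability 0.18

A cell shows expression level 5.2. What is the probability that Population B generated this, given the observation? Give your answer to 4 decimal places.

P(component k | x) = π_k·f_k(x) / marginal(x), where marginal(x) = Σ_j π_j·f_j(x).
Component likelihoods at x = 5.2:
  p_A = 1.52245e-11
  p_B = 0.165795
  p_C = 0.250948
  p_D = 0.333225
Weight by the priors:
  π_A·p_A = 0.20 × 1.52245e-11 = 3.04491e-12
  π_B·p_B = 0.38 × 0.165795 = 0.0630022
  π_C·p_C = 0.24 × 0.250948 = 0.0602275
  π_D·p_D = 0.18 × 0.333225 = 0.0599804
Denominator: 3.04491e-12 + 0.0630022 + 0.0602275 + 0.0599804 = 0.18321
So the posterior for Population B is 0.0630022 / 0.18321 ≈ 0.3439.

0.3439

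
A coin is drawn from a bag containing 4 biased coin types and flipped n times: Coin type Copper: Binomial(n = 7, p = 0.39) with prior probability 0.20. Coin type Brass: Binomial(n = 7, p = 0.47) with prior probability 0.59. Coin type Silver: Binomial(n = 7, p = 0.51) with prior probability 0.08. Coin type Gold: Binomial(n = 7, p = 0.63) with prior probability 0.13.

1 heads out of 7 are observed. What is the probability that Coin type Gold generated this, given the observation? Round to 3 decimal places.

The responsibility of component k is π_k f_k(x) divided by Σ_j π_j f_j(x).
Evaluate each component's likelihood at the observed value:
  f_Copper = C(7,1)·0.39^1·0.61^6 = 7·0.39·0.0515204 = 0.140651
  f_Brass = C(7,1)·0.47^1·0.53^6 = 7·0.47·0.0221644 = 0.0729207
  f_Silver = C(7,1)·0.51^1·0.49^6 = 7·0.51·0.0138413 = 0.0494134
  f_Gold = C(7,1)·0.63^1·0.37^6 = 7·0.63·0.00256573 = 0.0113149
Prior × likelihood for each component:
  π_Copper·f_Copper = 0.20 × 0.140651 = 0.0281301
  π_Brass·f_Brass = 0.59 × 0.0729207 = 0.0430232
  π_Silver·f_Silver = 0.08 × 0.0494134 = 0.00395307
  π_Gold·f_Gold = 0.13 × 0.0113149 = 0.00147093
Marginal: 0.0281301 + 0.0430232 + 0.00395307 + 0.00147093 = 0.0765774
P(Coin type Gold | 1 heads out of 7) ≈ 0.019

0.019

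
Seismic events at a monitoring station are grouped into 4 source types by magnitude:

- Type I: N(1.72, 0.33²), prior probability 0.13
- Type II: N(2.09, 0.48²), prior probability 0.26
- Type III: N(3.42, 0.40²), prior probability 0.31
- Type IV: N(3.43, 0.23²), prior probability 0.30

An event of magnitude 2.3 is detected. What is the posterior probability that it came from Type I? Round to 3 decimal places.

0.142

The responsibility of component k is π_k f_k(x) divided by Σ_j π_j f_j(x).
Component likelihoods at x = 2.3:
  p_I = 0.257996
  p_II = 0.755276
  p_III = 0.0197886
  p_IV = 9.94679e-06
Multiply by the mixture weights:
  π_I·p_I = 0.13 × 0.257996 = 0.0335394
  π_II·p_II = 0.26 × 0.755276 = 0.196372
  π_III·p_III = 0.31 × 0.0197886 = 0.00613447
  π_IV·p_IV = 0.30 × 9.94679e-06 = 2.98404e-06
Normaliser: 0.0335394 + 0.196372 + 0.00613447 + 2.98404e-06 = 0.236049
Responsibility of Type I: 0.0335394 / 0.236049 ≈ 0.142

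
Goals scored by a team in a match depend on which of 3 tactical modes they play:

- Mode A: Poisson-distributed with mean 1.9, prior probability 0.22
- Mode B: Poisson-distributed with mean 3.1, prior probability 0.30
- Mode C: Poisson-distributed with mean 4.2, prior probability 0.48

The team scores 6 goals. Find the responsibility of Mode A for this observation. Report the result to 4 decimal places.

0.0292

P(component k | x) = π_k·f_k(x) / marginal(x), where marginal(x) = Σ_j π_j·f_j(x).
Evaluate each component's likelihood at the observed value:
  p_A = e^(−1.9)·1.9^6/6! = 0.00977304
  p_B = e^(−3.1)·3.1^6/6! = 0.0555296
  p_C = e^(−4.2)·4.2^6/6! = 0.114321
Prior × likelihood for each component:
  π_A·p_A = 0.22 × 0.00977304 = 0.00215007
  π_B·p_B = 0.30 × 0.0555296 = 0.0166589
  π_C·p_C = 0.48 × 0.114321 = 0.0548741
Marginal: 0.00215007 + 0.0166589 + 0.0548741 = 0.0736831
P(Mode A | x) = 0.00215007 / 0.0736831 ≈ 0.0292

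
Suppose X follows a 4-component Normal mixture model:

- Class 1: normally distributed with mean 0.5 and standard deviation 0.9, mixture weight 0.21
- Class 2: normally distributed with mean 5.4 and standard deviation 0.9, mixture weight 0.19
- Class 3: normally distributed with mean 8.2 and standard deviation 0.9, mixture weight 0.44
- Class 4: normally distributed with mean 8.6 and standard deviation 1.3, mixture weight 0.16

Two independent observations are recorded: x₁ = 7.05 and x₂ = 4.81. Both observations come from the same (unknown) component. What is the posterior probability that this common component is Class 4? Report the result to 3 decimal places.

Apply Bayes' rule: the posterior for each component is proportional to its prior times its likelihood at x.
Since both observations come from the same component, the likelihood for component k is f_k(x₁)·f_k(x₂).
  p_1 = [1.39713e-12] × [4.64227e-06] = 6.48585e-18
  p_2 = [0.082568] × [0.357559] = 0.0295229
  p_3 = [0.195942] × [0.000367986] = 7.21039e-05
  p_4 = [0.150755] × [0.00437855] = 0.000660088
Weight by the priors:
  P(Z=1)·p_1 = 0.21 × 6.48585e-18 = 1.36203e-18
  P(Z=2)·p_2 = 0.19 × 0.0295229 = 0.00560936
  P(Z=3)·p_3 = 0.44 × 7.21039e-05 = 3.17257e-05
  P(Z=4)·p_4 = 0.16 × 0.000660088 = 0.000105614
Evidence: 1.36203e-18 + 0.00560936 + 3.17257e-05 + 0.000105614 = 0.0057467
So the posterior for Class 4 is 0.000105614 / 0.0057467 ≈ 0.018.

0.018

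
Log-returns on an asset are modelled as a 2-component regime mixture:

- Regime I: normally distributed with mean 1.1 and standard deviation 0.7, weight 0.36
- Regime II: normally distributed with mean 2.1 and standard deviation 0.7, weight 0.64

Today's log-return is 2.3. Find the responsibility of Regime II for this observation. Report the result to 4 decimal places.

0.8812

The responsibility of component k is w_k f_k(x) divided by Σ_j w_j f_j(x).
Normal densities:
  f_I = (1/(0.7·√(2π)))·exp(−(2.3−1.1)²/(2·0.7²)) = 0.569918·exp(-1.46939) = 0.131119
  f_II = (1/(0.7·√(2π)))·exp(−(2.3−2.1)²/(2·0.7²)) = 0.569918·exp(-0.04082) = 0.547124
Multiply by the mixture weights:
  w_I·f_I = 0.36 × 0.131119 = 0.0472028
  w_II·f_II = 0.64 × 0.547124 = 0.350159
Normaliser: 0.0472028 + 0.350159 = 0.397362
So the posterior for Regime II is 0.350159 / 0.397362 ≈ 0.8812.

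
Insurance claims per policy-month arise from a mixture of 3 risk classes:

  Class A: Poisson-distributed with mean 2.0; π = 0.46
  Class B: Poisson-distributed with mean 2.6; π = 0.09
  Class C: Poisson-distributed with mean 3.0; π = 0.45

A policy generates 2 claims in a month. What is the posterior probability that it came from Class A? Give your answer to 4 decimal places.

Posterior ∝ prior × likelihood, so P(k | x) ∝ π_k f_k(x); normalise over all components.
Evaluate each component's likelihood at the observed value:
  f_A = 0.270671
  f_B = 0.251045
  f_C = 0.224042
Unnormalised posteriors:
  π_A·f_A = 0.46 × 0.270671 = 0.124508
  π_B·f_B = 0.09 × 0.251045 = 0.022594
  π_C·f_C = 0.45 × 0.224042 = 0.100819
Marginal: 0.124508 + 0.022594 + 0.100819 = 0.247921
P(Class A | 2 claims) = 0.124508 / 0.247921 ≈ 0.5022

0.5022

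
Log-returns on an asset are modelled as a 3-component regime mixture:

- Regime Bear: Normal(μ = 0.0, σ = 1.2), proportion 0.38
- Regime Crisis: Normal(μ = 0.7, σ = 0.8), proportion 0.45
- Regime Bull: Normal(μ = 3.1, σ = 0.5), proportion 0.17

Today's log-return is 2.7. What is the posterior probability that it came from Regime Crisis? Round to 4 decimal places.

0.0833

Apply Bayes' rule: the posterior for each component is proportional to its prior times its likelihood at x.
Component likelihoods at x = 2.7:
  L_Bear = 0.0264497
  L_Crisis = 0.0219104
  L_Bull = 0.579383
Prior × likelihood for each component:
  w_Bear·L_Bear = 0.38 × 0.0264497 = 0.0100509
  w_Crisis·L_Crisis = 0.45 × 0.0219104 = 0.00985967
  w_Bull·L_Bull = 0.17 × 0.579383 = 0.0984951
Sum: 0.0100509 + 0.00985967 + 0.0984951 = 0.118406
P(Regime Crisis | the observation) = 0.00985967 / 0.118406 ≈ 0.0833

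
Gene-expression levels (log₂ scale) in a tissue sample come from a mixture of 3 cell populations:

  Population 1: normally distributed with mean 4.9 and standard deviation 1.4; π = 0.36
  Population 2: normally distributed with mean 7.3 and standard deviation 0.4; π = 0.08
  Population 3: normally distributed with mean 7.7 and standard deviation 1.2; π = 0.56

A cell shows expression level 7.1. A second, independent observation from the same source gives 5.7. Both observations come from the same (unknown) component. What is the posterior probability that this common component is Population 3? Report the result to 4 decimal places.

Posterior ∝ prior × likelihood, so P(k | x) ∝ P(Z=k) f_k(x); normalise over all components.
Since both observations come from the same component, the likelihood for component k is f_k(x₁)·f_k(x₂).
  p_1 = [0.0829013] × [0.242034] = 0.020065
  p_2 = [0.880163] × [0.000334576] = 0.000294481
  p_3 = [0.293388] × [0.0828976] = 0.0243211
Multiply by the mixture weights:
  P(Z=1)·p_1 = 0.36 × 0.020065 = 0.00722338
  P(Z=2)·p_2 = 0.08 × 0.000294481 = 2.35585e-05
  P(Z=3)·p_3 = 0.56 × 0.0243211 = 0.0136198
Sum: 0.00722338 + 2.35585e-05 + 0.0136198 = 0.0208668
Responsibility of Population 3: 0.0136198 / 0.0208668 ≈ 0.6527

0.6527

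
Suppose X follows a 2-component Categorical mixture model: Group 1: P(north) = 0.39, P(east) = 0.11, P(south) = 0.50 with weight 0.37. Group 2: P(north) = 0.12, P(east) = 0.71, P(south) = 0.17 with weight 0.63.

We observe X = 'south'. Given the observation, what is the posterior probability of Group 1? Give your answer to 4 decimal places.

0.6333

Apply Bayes' rule: the posterior for each component is proportional to its prior times its likelihood at x.
Evaluate each component's likelihood at the observed value:
  p_1 = 0.5
  p_2 = 0.17
Prior × likelihood for each component:
  P(Z=1)·p_1 = 0.37 × 0.5 = 0.185
  P(Z=2)·p_2 = 0.63 × 0.17 = 0.1071
Marginal: 0.185 + 0.1071 = 0.2921
So the posterior for Group 1 is 0.185 / 0.2921 ≈ 0.6333.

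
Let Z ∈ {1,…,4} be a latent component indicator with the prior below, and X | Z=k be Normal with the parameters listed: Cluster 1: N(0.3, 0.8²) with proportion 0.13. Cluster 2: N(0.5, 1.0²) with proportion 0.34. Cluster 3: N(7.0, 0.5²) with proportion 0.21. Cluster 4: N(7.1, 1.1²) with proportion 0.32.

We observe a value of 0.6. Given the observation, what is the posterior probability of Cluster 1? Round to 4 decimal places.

P(component k | x) = P(Z=k)·f_k(x) / marginal(x), where marginal(x) = Σ_j P(Z=j)·f_j(x).
Evaluate each component's likelihood at the observed value:
  L_1 = 0.464819
  L_2 = 0.396953
  L_3 = 2.11123e-36
  L_4 = 9.49096e-09
Prior × likelihood for each component:
  P(Z=1)·L_1 = 0.13 × 0.464819 = 0.0604265
  P(Z=2)·L_2 = 0.34 × 0.396953 = 0.134964
  P(Z=3)·L_3 = 0.21 × 2.11123e-36 = 4.43359e-37
  P(Z=4)·L_4 = 0.32 × 9.49096e-09 = 3.03711e-09
Normaliser: 0.0604265 + 0.134964 + 4.43359e-37 + 3.03711e-09 = 0.19539
So the posterior for Cluster 1 is 0.0604265 / 0.19539 ≈ 0.3093.

0.3093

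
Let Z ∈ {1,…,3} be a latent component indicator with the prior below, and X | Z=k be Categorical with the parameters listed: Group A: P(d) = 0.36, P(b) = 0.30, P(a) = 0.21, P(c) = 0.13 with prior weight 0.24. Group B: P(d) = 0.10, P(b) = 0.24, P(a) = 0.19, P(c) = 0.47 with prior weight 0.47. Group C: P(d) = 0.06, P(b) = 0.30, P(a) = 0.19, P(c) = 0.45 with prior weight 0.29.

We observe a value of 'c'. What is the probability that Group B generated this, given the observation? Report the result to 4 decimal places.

0.5774

Apply Bayes' rule: the posterior for each component is proportional to its prior times its likelihood at x.
Categorical probabilities:
  p_A = P(c | comp) = 0.13
  p_B = P(c | comp) = 0.47
  p_C = P(c | comp) = 0.45
Unnormalised posteriors:
  P(Z=A)·p_A = 0.24 × 0.13 = 0.0312
  P(Z=B)·p_B = 0.47 × 0.47 = 0.2209
  P(Z=C)·p_C = 0.29 × 0.45 = 0.1305
Denominator: 0.0312 + 0.2209 + 0.1305 = 0.3826
Responsibility of Group B: 0.2209 / 0.3826 ≈ 0.5774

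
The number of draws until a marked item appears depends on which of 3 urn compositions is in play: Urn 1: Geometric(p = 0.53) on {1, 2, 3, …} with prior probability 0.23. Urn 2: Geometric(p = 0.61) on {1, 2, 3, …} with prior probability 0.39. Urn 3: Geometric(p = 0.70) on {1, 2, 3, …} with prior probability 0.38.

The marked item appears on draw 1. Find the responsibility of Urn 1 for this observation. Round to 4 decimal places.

Apply Bayes' rule: the posterior for each component is proportional to its prior times its likelihood at x.
Evaluate each component's likelihood at the observed value:
  L_1 = 0.53·(1−0.53)^0 = 0.53·1 = 0.53
  L_2 = 0.61·(1−0.61)^0 = 0.61·1 = 0.61
  L_3 = 0.70·(1−0.70)^0 = 0.70·1 = 0.7
Unnormalised posteriors:
  π_1·L_1 = 0.23 × 0.53 = 0.1219
  π_2·L_2 = 0.39 × 0.61 = 0.2379
  π_3·L_3 = 0.38 × 0.7 = 0.266
Normaliser: 0.1219 + 0.2379 + 0.266 = 0.6258
P(Urn 1 | data) ≈ 0.1948

0.1948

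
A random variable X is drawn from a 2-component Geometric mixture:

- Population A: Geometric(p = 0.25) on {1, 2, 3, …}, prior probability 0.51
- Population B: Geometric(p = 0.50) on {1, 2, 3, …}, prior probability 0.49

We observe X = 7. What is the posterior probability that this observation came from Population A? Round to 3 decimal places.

P(component k | x) = P(Z=k)·f_k(x) / marginal(x), where marginal(x) = Σ_j P(Z=j)·f_j(x).
Component likelihoods at x = 7:
  L_A = 0.25·(1−0.25)^6 = 0.25·0.177979 = 0.0444946
  L_B = 0.50·(1−0.50)^6 = 0.50·0.015625 = 0.0078125
Prior × likelihood for each component:
  P(Z=A)·L_A = 0.51 × 0.0444946 = 0.0226923
  P(Z=B)·L_B = 0.49 × 0.0078125 = 0.00382812
Denominator: 0.0226923 + 0.00382812 = 0.0265204
So the posterior for Population A is 0.0226923 / 0.0265204 ≈ 0.856.

0.856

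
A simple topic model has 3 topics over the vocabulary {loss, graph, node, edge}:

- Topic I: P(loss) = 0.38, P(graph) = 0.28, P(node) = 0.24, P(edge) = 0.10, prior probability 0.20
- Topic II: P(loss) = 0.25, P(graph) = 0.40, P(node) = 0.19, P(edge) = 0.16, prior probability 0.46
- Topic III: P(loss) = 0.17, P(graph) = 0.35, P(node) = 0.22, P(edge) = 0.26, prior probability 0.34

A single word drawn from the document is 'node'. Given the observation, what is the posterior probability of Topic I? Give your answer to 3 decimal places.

0.228

The responsibility of component k is π_k f_k(x) divided by Σ_j π_j f_j(x).
Evaluate each component's likelihood at the observed value:
  L_I = 0.24
  L_II = 0.19
  L_III = 0.22
Prior × likelihood for each component:
  π_I·L_I = 0.20 × 0.24 = 0.048
  π_II·L_II = 0.46 × 0.19 = 0.0874
  π_III·L_III = 0.34 × 0.22 = 0.0748
Marginal: 0.048 + 0.0874 + 0.0748 = 0.2102
Responsibility of Topic I: 0.048 / 0.2102 ≈ 0.228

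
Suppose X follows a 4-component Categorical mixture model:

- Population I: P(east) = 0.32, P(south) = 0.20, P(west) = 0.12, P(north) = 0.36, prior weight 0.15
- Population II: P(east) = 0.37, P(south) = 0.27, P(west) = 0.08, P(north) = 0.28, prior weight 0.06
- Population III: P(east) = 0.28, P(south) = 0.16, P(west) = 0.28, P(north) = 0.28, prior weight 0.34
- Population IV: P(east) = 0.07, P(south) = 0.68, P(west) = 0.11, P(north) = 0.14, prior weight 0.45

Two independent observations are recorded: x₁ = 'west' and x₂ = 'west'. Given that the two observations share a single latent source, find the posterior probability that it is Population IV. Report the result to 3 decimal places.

0.157

Posterior ∝ prior × likelihood, so P(k | x) ∝ P(Z=k) f_k(x); normalise over all components.
Since both observations come from the same component, the likelihood for component k is f_k(x₁)·f_k(x₂).
  L_I = [P(west | comp) = 0.12] × [0.12] = 0.0144
  L_II = [P(west | comp) = 0.08] × [0.08] = 0.0064
  L_III = [P(west | comp) = 0.28] × [0.28] = 0.0784
  L_IV = [P(west | comp) = 0.11] × [0.11] = 0.0121
Multiply by the mixture weights:
  P(Z=I)·L_I = 0.15 × 0.0144 = 0.00216
  P(Z=II)·L_II = 0.06 × 0.0064 = 0.000384
  P(Z=III)·L_III = 0.34 × 0.0784 = 0.026656
  P(Z=IV)·L_IV = 0.45 × 0.0121 = 0.005445
Denominator: 0.00216 + 0.000384 + 0.026656 + 0.005445 = 0.034645
P(Population IV | data) ≈ 0.157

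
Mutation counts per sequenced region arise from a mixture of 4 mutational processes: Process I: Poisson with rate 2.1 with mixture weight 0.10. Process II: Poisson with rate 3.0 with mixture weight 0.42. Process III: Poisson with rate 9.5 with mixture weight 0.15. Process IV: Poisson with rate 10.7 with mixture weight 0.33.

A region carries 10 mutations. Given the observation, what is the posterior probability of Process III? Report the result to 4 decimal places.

0.3129

Apply Bayes' rule: the posterior for each component is proportional to its prior times its likelihood at x.
Component likelihoods at x = 10 mutations:
  L_I = e^(−2.1)·2.1^10/10! = 5.62874e-05
  L_II = e^(−3.0)·3.0^10/10! = 0.000810151
  L_III = e^(−9.5)·9.5^10/10! = 0.123502
  L_IV = e^(−10.7)·10.7^10/10! = 0.122215
Unnormalised posteriors:
  π_I·L_I = 0.10 × 5.62874e-05 = 5.62874e-06
  π_II·L_II = 0.42 × 0.000810151 = 0.000340263
  π_III·L_III = 0.15 × 0.123502 = 0.0185254
  π_IV·L_IV = 0.33 × 0.122215 = 0.0403309
Denominator: 5.62874e-06 + 0.000340263 + 0.0185254 + 0.0403309 = 0.0592021
Responsibility of Process III: 0.0185254 / 0.0592021 ≈ 0.3129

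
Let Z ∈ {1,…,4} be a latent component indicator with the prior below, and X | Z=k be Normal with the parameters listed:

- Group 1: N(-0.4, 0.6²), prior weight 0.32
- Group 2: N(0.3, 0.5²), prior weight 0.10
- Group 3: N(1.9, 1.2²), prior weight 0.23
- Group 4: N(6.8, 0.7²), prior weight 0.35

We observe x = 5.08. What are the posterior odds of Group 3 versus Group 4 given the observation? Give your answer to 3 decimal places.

Posterior odds = (π_i f_i(x)) / (π_j f_j(x)); the normalising sum cancels.
Normal densities:
  p_1 = (1/(0.6·√(2π)))·exp(−(5.08−-0.4)²/(2·0.6²)) = 0.664904·exp(-41.70889) = 5.11468e-19
  p_2 = (1/(0.5·√(2π)))·exp(−(5.08−0.3)²/(2·0.5²)) = 0.797885·exp(-45.69680) = 1.13782e-20
  p_3 = (1/(1.2·√(2π)))·exp(−(5.08−1.9)²/(2·1.2²)) = 0.332452·exp(-3.51125) = 0.00992687
  p_4 = (1/(0.7·√(2π)))·exp(−(5.08−6.8)²/(2·0.7²)) = 0.569918·exp(-3.01878) = 0.0278467
Odds = (0.23/0.35) × (0.00992687/0.0278467) = 0.657143 × 0.356482 ≈ 0.234

0.234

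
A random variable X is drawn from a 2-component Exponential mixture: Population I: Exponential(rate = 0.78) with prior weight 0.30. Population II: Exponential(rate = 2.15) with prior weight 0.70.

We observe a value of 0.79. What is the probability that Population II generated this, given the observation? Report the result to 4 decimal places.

Posterior ∝ prior × likelihood, so P(k | x) ∝ w_k f_k(x); normalise over all components.
Evaluate each component's likelihood at the observed value:
  L_I = 0.78·e^(−0.78·0.79) = 0.78·e^(−0.6162) = 0.421194
  L_II = 2.15·e^(−2.15·0.79) = 2.15·e^(−1.6985) = 0.393359
Weight by the priors:
  w_I·L_I = 0.30 × 0.421194 = 0.126358
  w_II·L_II = 0.70 × 0.393359 = 0.275351
Marginal: 0.126358 + 0.275351 = 0.40171
P(Population II | x) ≈ 0.6854

0.6854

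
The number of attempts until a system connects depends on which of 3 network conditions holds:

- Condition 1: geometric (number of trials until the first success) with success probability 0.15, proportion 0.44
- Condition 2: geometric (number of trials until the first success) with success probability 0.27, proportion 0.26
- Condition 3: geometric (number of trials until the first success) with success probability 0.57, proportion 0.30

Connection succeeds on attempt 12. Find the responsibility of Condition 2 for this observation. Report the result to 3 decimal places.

Posterior ∝ prior × likelihood, so P(k | x) ∝ π_k f_k(x); normalise over all components.
Component likelihoods at x = 12:
  L_1 = 0.15·(1−0.15)^11 = 0.15·0.167343 = 0.0251015
  L_2 = 0.27·(1−0.27)^11 = 0.27·0.0313727 = 0.00847062
  L_3 = 0.57·(1−0.57)^11 = 0.57·9.29294e-05 = 5.29697e-05
Multiply by the mixture weights:
  π_1·L_1 = 0.44 × 0.0251015 = 0.0110447
  π_2·L_2 = 0.26 × 0.00847062 = 0.00220236
  π_3·L_3 = 0.30 × 5.29697e-05 = 1.58909e-05
Normaliser: 0.0110447 + 0.00220236 + 1.58909e-05 = 0.0132629
Responsibility of Condition 2: 0.00220236 / 0.0132629 ≈ 0.166

0.166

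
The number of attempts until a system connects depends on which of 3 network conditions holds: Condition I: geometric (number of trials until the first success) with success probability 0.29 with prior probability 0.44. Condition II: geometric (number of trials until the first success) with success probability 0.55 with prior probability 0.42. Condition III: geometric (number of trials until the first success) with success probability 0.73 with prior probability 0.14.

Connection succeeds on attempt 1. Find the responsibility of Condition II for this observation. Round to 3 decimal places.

0.501

Apply Bayes' rule: the posterior for each component is proportional to its prior times its likelihood at x.
Component likelihoods at x = 1:
  L_I = 0.29·(1−0.29)^0 = 0.29·1 = 0.29
  L_II = 0.55·(1−0.55)^0 = 0.55·1 = 0.55
  L_III = 0.73·(1−0.73)^0 = 0.73·1 = 0.73
Unnormalised posteriors:
  P(Z=I)·L_I = 0.44 × 0.29 = 0.1276
  P(Z=II)·L_II = 0.42 × 0.55 = 0.231
  P(Z=III)·L_III = 0.14 × 0.73 = 0.1022
Marginal: 0.1276 + 0.231 + 0.1022 = 0.4608
P(Condition II | the observation) ≈ 0.501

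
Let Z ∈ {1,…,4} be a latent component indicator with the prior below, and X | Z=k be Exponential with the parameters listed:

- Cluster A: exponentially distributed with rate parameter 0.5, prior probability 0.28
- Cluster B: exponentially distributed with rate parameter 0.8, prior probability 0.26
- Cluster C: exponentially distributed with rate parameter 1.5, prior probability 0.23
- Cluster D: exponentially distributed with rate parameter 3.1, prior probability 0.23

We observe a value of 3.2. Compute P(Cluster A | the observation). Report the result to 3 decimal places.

P(component k | x) = π_k·f_k(x) / marginal(x), where marginal(x) = Σ_j π_j·f_j(x).
Exponential densities:
  L_A = 0.100948
  L_B = 0.0618438
  L_C = 0.0123446
  L_D = 0.000152462
Unnormalised posteriors:
  π_A·L_A = 0.28 × 0.100948 = 0.0282655
  π_B·L_B = 0.26 × 0.0618438 = 0.0160794
  π_C·L_C = 0.23 × 0.0123446 = 0.00283926
  π_D·L_D = 0.23 × 0.000152462 = 3.50662e-05
Evidence: 0.0282655 + 0.0160794 + 0.00283926 + 3.50662e-05 = 0.0472192
P(Cluster A | 3.2) = 0.0282655 / 0.0472192 ≈ 0.599

0.599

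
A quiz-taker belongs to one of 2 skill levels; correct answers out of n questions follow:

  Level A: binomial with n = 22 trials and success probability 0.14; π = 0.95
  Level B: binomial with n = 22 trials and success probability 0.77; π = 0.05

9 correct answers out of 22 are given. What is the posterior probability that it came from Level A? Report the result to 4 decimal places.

0.9914

P(component k | x) = w_k·f_k(x) / marginal(x), where marginal(x) = Σ_j w_j·f_j(x).
Component likelihoods at x = 9 correct answers out of 22:
  L_A = 0.00144662
  L_B = 0.000238562
Multiply by the mixture weights:
  w_A·L_A = 0.95 × 0.00144662 = 0.00137429
  w_B·L_B = 0.05 × 0.000238562 = 1.19281e-05
Marginal: 0.00137429 + 1.19281e-05 = 0.00138622
P(Level A | the observation) = 0.00137429 / 0.00138622 ≈ 0.9914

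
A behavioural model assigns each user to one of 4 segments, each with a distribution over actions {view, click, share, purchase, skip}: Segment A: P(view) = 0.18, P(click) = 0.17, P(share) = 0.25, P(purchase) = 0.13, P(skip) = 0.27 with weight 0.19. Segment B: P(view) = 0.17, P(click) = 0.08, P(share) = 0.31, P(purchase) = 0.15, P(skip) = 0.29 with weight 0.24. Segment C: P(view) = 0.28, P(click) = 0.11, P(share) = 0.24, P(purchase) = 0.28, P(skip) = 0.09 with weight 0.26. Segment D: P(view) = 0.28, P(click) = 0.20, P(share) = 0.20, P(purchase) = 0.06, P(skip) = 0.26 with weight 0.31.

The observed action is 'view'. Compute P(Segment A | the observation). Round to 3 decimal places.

0.146

P(component k | x) = π_k·f_k(x) / marginal(x), where marginal(x) = Σ_j π_j·f_j(x).
Component likelihoods at x = 'view':
  L_A = P(view | comp) = 0.18
  L_B = P(view | comp) = 0.17
  L_C = P(view | comp) = 0.28
  L_D = P(view | comp) = 0.28
Weight by the priors:
  π_A·L_A = 0.19 × 0.18 = 0.0342
  π_B·L_B = 0.24 × 0.17 = 0.0408
  π_C·L_C = 0.26 × 0.28 = 0.0728
  π_D·L_D = 0.31 × 0.28 = 0.0868
Normaliser: 0.0342 + 0.0408 + 0.0728 + 0.0868 = 0.2346
P(Segment A | x) ≈ 0.146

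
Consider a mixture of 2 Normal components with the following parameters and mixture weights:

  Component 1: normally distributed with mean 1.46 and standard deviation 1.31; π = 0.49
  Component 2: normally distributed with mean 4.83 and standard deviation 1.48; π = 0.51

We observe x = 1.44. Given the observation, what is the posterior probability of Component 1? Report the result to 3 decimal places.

0.937

By Bayes' theorem, P(k | x) = π_k f_k(x) / Σ_j π_j f_j(x).
Normal densities:
  p_1 = 0.304501
  p_2 = 0.01956
Weight by the priors:
  π_1·p_1 = 0.49 × 0.304501 = 0.149205
  π_2·p_2 = 0.51 × 0.01956 = 0.0099756
Normaliser: 0.149205 + 0.0099756 = 0.159181
P(Component 1 | 1.44) ≈ 0.937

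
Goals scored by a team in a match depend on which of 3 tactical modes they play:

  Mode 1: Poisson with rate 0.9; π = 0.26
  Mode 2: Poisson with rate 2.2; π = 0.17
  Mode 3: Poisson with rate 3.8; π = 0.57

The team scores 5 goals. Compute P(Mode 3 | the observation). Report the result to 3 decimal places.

0.907

P(component k | x) = π_k·f_k(x) / marginal(x), where marginal(x) = Σ_j π_j·f_j(x).
Poisson probabilities:
  f_1 = e^(−0.9)·0.9^5/5! = 0.00200063
  f_2 = e^(−2.2)·2.2^5/5! = 0.0475866
  f_3 = e^(−3.8)·3.8^5/5! = 0.147713
Multiply by the mixture weights:
  π_1·f_1 = 0.26 × 0.00200063 = 0.000520163
  π_2·f_2 = 0.17 × 0.0475866 = 0.00808971
  π_3·f_3 = 0.57 × 0.147713 = 0.0841962
Evidence: 0.000520163 + 0.00808971 + 0.0841962 = 0.0928061
So the posterior for Mode 3 is 0.0841962 / 0.0928061 ≈ 0.907.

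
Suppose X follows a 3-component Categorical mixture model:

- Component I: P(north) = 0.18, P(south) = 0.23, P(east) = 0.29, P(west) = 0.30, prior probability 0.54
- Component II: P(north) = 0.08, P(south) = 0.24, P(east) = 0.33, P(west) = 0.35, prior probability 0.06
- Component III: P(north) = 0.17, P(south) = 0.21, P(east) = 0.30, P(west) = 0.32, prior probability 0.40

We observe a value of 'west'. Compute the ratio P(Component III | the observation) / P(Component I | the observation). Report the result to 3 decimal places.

Since P(k|x) ∝ π_k f_k(x), the posterior odds are π_i f_i(x) / (π_j f_j(x)).
Evaluate each component's likelihood at the observed value:
  L_I = P(west | comp) = 0.30
  L_II = P(west | comp) = 0.35
  L_III = P(west | comp) = 0.32
Odds = (0.40/0.54) × (0.32/0.3) = 0.740741 × 1.06667 ≈ 0.790

0.790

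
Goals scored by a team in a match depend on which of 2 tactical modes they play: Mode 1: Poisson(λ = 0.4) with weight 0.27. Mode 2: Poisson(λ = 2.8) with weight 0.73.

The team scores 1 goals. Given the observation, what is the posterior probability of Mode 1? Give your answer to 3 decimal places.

0.368

The responsibility of component k is π_k f_k(x) divided by Σ_j π_j f_j(x).
Poisson probabilities:
  f_1 = e^(−0.4)·0.4^1/1! = 0.268128
  f_2 = e^(−2.8)·2.8^1/1! = 0.170268
Prior × likelihood for each component:
  π_1·f_1 = 0.27 × 0.268128 = 0.0723946
  π_2·f_2 = 0.73 × 0.170268 = 0.124296
Marginal: 0.0723946 + 0.124296 = 0.19669
Responsibility of Mode 1: 0.0723946 / 0.19669 ≈ 0.368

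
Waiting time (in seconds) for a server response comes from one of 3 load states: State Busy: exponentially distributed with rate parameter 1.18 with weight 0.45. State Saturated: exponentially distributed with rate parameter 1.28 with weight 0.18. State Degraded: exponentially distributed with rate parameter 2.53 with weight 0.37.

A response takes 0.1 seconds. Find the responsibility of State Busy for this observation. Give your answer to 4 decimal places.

By Bayes' theorem, P(k | x) = π_k f_k(x) / Σ_j π_j f_j(x).
Exponential densities:
  f_Busy = 1.04866
  f_Saturated = 1.12621
  f_Degraded = 1.96446
Multiply by the mixture weights:
  π_Busy·f_Busy = 0.45 × 1.04866 = 0.471898
  π_Saturated·f_Saturated = 0.18 × 1.12621 = 0.202718
  π_Degraded·f_Degraded = 0.37 × 1.96446 = 0.726852
Sum: 0.471898 + 0.202718 + 0.726852 = 1.40147
Responsibility of State Busy: 0.471898 / 1.40147 ≈ 0.3367

0.3367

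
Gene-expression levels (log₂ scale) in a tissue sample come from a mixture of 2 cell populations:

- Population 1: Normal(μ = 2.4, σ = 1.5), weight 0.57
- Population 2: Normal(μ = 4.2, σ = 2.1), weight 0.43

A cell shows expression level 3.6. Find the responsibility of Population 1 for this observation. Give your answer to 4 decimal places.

0.5840

P(component k | x) = π_k·f_k(x) / marginal(x), where marginal(x) = Σ_j π_j·f_j(x).
Evaluate each component's likelihood at the observed value:
  f_1 = (1/(1.5·√(2π)))·exp(−(3.6−2.4)²/(2·1.5²)) = 0.265962·exp(-0.32000) = 0.193128
  f_2 = (1/(2.1·√(2π)))·exp(−(3.6−4.2)²/(2·2.1²)) = 0.189973·exp(-0.04082) = 0.182375
Multiply by the mixture weights:
  π_1·f_1 = 0.57 × 0.193128 = 0.110083
  π_2·f_2 = 0.43 × 0.182375 = 0.0784211
Denominator: 0.110083 + 0.0784211 = 0.188504
Responsibility of Population 1: 0.110083 / 0.188504 ≈ 0.5840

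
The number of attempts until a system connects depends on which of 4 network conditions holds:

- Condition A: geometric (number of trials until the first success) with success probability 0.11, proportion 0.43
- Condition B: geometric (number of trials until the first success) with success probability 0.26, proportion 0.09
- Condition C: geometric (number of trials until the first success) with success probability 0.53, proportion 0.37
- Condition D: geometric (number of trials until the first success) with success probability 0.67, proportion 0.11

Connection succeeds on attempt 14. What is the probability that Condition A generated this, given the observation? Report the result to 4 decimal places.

Posterior ∝ prior × likelihood, so P(k | x) ∝ P(Z=k) f_k(x); normalise over all components.
Evaluate each component's likelihood at the observed value:
  p_A = 0.0241804
  p_B = 0.00518783
  p_C = 2.89433e-05
  p_D = 3.6877e-07
Unnormalised posteriors:
  P(Z=A)·p_A = 0.43 × 0.0241804 = 0.0103976
  P(Z=B)·p_B = 0.09 × 0.00518783 = 0.000466905
  P(Z=C)·p_C = 0.37 × 2.89433e-05 = 1.0709e-05
  P(Z=D)·p_D = 0.11 × 3.6877e-07 = 4.05647e-08
Normaliser: 0.0103976 + 0.000466905 + 1.0709e-05 + 4.05647e-08 = 0.0108752
So the posterior for Condition A is 0.0103976 / 0.0108752 ≈ 0.9561.

0.9561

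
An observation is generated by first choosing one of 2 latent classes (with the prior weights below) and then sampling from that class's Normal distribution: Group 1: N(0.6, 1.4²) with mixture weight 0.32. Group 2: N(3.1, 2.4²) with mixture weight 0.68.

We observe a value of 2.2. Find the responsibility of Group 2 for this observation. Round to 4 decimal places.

P(component k | x) = π_k·f_k(x) / marginal(x), where marginal(x) = Σ_j π_j·f_j(x).
Normal densities:
  p_1 = 0.148307
  p_2 = 0.15494
Multiply by the mixture weights:
  π_1·p_1 = 0.32 × 0.148307 = 0.0474582
  π_2·p_2 = 0.68 × 0.15494 = 0.105359
Denominator: 0.0474582 + 0.105359 = 0.152817
P(Group 2 | x) = 0.105359 / 0.152817 ≈ 0.6894

0.6894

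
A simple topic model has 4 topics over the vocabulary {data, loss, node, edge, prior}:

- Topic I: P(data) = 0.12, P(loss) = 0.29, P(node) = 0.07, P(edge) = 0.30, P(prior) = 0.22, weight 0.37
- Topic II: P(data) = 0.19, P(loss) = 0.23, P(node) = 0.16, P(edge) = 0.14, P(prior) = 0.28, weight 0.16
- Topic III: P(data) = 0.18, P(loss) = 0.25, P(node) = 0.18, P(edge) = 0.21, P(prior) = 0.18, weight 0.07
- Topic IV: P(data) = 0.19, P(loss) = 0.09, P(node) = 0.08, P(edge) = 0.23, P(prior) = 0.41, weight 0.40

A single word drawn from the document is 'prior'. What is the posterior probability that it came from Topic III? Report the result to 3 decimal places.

0.042

Posterior ∝ prior × likelihood, so P(k | x) ∝ π_k f_k(x); normalise over all components.
Evaluate each component's likelihood at the observed value:
  L_I = P(prior | comp) = 0.22
  L_II = P(prior | comp) = 0.28
  L_III = P(prior | comp) = 0.18
  L_IV = P(prior | comp) = 0.41
Weight by the priors:
  π_I·L_I = 0.37 × 0.22 = 0.0814
  π_II·L_II = 0.16 × 0.28 = 0.0448
  π_III·L_III = 0.07 × 0.18 = 0.0126
  π_IV·L_IV = 0.40 × 0.41 = 0.164
Normaliser: 0.0814 + 0.0448 + 0.0126 + 0.164 = 0.3028
P(Topic III | data) ≈ 0.042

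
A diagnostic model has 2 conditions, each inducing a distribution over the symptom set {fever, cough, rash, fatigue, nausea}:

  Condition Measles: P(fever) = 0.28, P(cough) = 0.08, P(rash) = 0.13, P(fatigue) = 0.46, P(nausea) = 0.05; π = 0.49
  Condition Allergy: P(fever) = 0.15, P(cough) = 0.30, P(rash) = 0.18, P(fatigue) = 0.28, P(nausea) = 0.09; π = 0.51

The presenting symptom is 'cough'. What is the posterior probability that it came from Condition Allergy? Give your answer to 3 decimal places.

P(component k | x) = π_k·f_k(x) / marginal(x), where marginal(x) = Σ_j π_j·f_j(x).
Categorical probabilities:
  L_Measles = P(cough | comp) = 0.08
  L_Allergy = P(cough | comp) = 0.30
Multiply by the mixture weights:
  π_Measles·L_Measles = 0.49 × 0.08 = 0.0392
  π_Allergy·L_Allergy = 0.51 × 0.3 = 0.153
Denominator: 0.0392 + 0.153 = 0.1922
P(Condition Allergy | x) ≈ 0.796

0.796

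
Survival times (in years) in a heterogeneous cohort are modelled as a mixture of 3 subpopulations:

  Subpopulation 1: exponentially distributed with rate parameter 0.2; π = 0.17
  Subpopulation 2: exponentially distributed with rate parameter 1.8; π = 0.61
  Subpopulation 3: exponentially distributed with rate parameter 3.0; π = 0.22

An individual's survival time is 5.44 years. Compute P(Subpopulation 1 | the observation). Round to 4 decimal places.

Posterior ∝ prior × likelihood, so P(k | x) ∝ π_k f_k(x); normalise over all components.
Exponential densities:
  L_1 = 0.2·e^(−0.2·5.44) = 0.2·e^(−1.0880) = 0.0673779
  L_2 = 1.8·e^(−1.8·5.44) = 1.8·e^(−9.7920) = 0.000100615
  L_3 = 3.0·e^(−3.0·5.44) = 3.0·e^(−16.3200) = 2.45152e-07
Multiply by the mixture weights:
  π_1·L_1 = 0.17 × 0.0673779 = 0.0114542
  π_2·L_2 = 0.61 × 0.000100615 = 6.13749e-05
  π_3·L_3 = 0.22 × 2.45152e-07 = 5.39334e-08
Evidence: 0.0114542 + 6.13749e-05 + 5.39334e-08 = 0.0115157
P(Subpopulation 1 | the observation) ≈ 0.9947

0.9947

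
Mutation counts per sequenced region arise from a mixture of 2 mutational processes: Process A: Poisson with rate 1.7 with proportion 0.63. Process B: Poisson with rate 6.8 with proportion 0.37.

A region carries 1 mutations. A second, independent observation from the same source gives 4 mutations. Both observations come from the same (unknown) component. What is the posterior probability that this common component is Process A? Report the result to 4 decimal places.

P(component k | x) = π_k·f_k(x) / marginal(x), where marginal(x) = Σ_j π_j·f_j(x).
Since both observations come from the same component, the likelihood for component k is f_k(x₁)·f_k(x₂).
  f_A = [e^(−1.7)·1.7^1/1! = 0.310562] × [0.0635746] = 0.0197439
  f_B = [e^(−6.8)·6.8^1/1! = 0.00757367] × [0.0992252] = 0.000751499
Unnormalised posteriors:
  π_A·f_A = 0.63 × 0.0197439 = 0.0124386
  π_B·f_B = 0.37 × 0.000751499 = 0.000278055
Normaliser: 0.0124386 + 0.000278055 = 0.0127167
P(Process A | x) ≈ 0.9781

0.9781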